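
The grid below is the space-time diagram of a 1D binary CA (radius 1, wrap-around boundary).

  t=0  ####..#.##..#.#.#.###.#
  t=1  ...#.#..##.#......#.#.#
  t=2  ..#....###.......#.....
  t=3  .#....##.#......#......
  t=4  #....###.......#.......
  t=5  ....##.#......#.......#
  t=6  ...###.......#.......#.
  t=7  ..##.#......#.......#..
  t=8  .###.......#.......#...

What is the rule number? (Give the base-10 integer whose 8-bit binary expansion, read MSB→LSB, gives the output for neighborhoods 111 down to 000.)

74

  nb ###: next=.  (t=0,i=0, bit7=0)
  nb ##.: next=#  (t=0,i=3, bit6=1)
  nb #.#: next=.  (t=0,i=7, bit5=0)
  nb #..: next=.  (t=0,i=4, bit4=0)
  nb .##: next=#  (t=0,i=8, bit3=1)
  nb .#.: next=.  (t=0,i=6, bit2=0)
  nb ..#: next=#  (t=0,i=5, bit1=1)
  nb ...: next=.  (t=1,i=1, bit0=0)
  bits 01001010 = 74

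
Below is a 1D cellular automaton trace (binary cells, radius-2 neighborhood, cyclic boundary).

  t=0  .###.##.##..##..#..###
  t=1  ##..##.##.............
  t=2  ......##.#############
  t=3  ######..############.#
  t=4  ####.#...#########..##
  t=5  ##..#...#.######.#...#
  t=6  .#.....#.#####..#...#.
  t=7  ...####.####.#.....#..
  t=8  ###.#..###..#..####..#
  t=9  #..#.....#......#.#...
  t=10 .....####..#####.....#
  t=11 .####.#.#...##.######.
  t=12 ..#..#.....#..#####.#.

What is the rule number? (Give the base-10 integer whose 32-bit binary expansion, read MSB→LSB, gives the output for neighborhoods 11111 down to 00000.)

2646706191

  #####|#  b31=1 t=2,i=11
  ####.|.  b30=0 t=2,i=20
  ###.#|.  b29=0 t=0,i=3
  ###..|#  b28=1 t=2,i=21
  ##.##|#  b27=1 t=0,i=0
  ##.#.|#  b26=1 t=4,i=4
  ##..#|.  b25=0 t=0,i=10
  ##...|#  b24=1 t=1,i=9
  #.###|#  b23=1 t=0,i=1
  #.##.|#  b22=1 t=0,i=5
  #.#.#|.  b21=0 t=11,i=6
  #.#..|.  b20=0 t=4,i=5
  #..##|.  b19=0 t=0,i=11
  #..#.|.  b18=0 t=0,i=15
  #...#|.  b17=0 t=4,i=7
  #....|#  b16=1 t=1,i=10
  .####|#  b15=1 t=2,i=10
  .###.|.  b14=0 t=0,i=2
  .##.#|.  b13=0 t=0,i=6
  .##..|.  b12=0 t=0,i=9
  .#.##|#  b11=1 t=5,i=9
  .#.#.|.  b10=0 t=9,i=17
  .#..#|.  b9=0 t=0,i=17
  .#...|.  b8=0 t=4,i=6
  ..###|.  b7=0 t=0,i=19
  ..##.|.  b6=0 t=0,i=12
  ..#.#|.  b5=0 t=5,i=8
  ..#..|.  b4=0 t=0,i=16
  ...##|#  b3=1 t=1,i=21
  ...#.|#  b2=1 t=5,i=7
  ....#|#  b1=1 t=1,i=20
  .....|#  b0=1 t=1,i=11
  bits 10011101110000011000100000001111 = 2646706191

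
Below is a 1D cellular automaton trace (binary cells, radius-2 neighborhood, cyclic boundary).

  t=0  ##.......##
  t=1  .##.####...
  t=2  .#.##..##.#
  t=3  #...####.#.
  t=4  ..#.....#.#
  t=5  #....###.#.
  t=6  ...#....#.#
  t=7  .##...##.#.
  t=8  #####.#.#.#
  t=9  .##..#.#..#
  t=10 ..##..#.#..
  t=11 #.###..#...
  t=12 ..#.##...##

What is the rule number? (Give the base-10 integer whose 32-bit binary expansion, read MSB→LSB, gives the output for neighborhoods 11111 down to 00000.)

2676627015

  ##### -> #   bit 31 = 1  t=8,i=1
  ####. -> .   bit 30 = 0  t=0,i=0
  ###.# -> .   bit 29 = 0  t=3,i=7
  ###.. -> #   bit 28 = 1  t=0,i=1
  ##.## -> #   bit 27 = 1  t=1,i=3
  ##.#. -> #   bit 26 = 1  t=2,i=9
  ##..# -> #   bit 25 = 1  t=2,i=5
  ##... -> #   bit 24 = 1  t=0,i=2
  #.### -> #   bit 23 = 1  t=1,i=4
  #.##. -> .   bit 22 = 0  t=2,i=3
  #.#.# -> .   bit 21 = 0  t=2,i=1
  #.#.. -> .   bit 20 = 0  t=3,i=0
  #..## -> #   bit 19 = 1  t=2,i=6
  #..#. -> .   bit 18 = 0  t=4,i=1
  #...# -> #   bit 17 = 1  t=3,i=2
  #.... -> .   bit 16 = 0  t=0,i=3
  .#### -> .   bit 15 = 0  t=0,i=10
  .###. -> .   bit 14 = 0  t=5,i=6
  .##.# -> .   bit 13 = 0  t=1,i=2
  .##.. -> #   bit 12 = 1  t=2,i=4
  .#.## -> .   bit 11 = 0  t=2,i=2
  .#.#. -> #   bit 10 = 1  t=2,i=0
  .#..# -> #   bit 9 = 1  t=4,i=0
  .#... -> .   bit 8 = 0  t=3,i=1
  ..### -> .   bit 7 = 0  t=0,i=9
  ..##. -> #   bit 6 = 1  t=1,i=1
  ..#.# -> .   bit 5 = 0  t=4,i=8
  ..#.. -> .   bit 4 = 0  t=4,i=2
  ...## -> .   bit 3 = 0  t=0,i=8
  ...#. -> #   bit 2 = 1  t=4,i=7
  ....# -> #   bit 1 = 1  t=0,i=7
  ..... -> #   bit 0 = 1  t=0,i=4
  bits 10011111100010100001011001000111 = 2676627015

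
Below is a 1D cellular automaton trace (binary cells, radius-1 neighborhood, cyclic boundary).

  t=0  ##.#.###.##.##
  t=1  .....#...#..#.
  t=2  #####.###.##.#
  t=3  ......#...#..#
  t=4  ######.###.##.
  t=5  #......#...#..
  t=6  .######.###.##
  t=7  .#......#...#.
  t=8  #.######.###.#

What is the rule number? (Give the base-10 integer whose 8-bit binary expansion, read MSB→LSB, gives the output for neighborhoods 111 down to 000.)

27

  ###|.  b7=0 t=0,i=0
  ##.|.  b6=0 t=0,i=1
  #.#|.  b5=0 t=0,i=2
  #..|#  b4=1 t=1,i=6
  .##|#  b3=1 t=0,i=5
  .#.|.  b2=0 t=0,i=3
  ..#|#  b1=1 t=1,i=4
  ...|#  b0=1 t=1,i=0
  bits 00011011 = 27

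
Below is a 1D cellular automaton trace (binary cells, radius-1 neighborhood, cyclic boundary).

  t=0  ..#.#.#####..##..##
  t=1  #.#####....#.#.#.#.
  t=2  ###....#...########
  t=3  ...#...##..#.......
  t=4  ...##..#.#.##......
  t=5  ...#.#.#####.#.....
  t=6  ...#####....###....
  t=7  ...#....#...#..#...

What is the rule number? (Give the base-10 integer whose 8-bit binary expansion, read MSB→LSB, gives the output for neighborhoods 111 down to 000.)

  ###|.  b7=0 t=0,i=7
  ##.|.  b6=0 t=0,i=10
  #.#|#  b5=1 t=0,i=3
  #..|#  b4=1 t=0,i=0
  .##|#  b3=1 t=0,i=6
  .#.|#  b2=1 t=0,i=2
  ..#|.  b1=0 t=0,i=1
  ...|.  b0=0 t=1,i=8
  bits 00111100 = 60

60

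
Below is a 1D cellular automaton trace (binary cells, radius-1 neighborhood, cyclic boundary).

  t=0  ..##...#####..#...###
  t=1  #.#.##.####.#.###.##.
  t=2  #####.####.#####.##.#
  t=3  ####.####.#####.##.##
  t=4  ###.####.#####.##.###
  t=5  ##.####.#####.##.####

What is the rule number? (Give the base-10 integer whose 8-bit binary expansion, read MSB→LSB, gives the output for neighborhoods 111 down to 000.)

189

  nb ###: next=#  (t=0,i=8, bit7=1)
  nb ##.: next=.  (t=0,i=3, bit6=0)
  nb #.#: next=#  (t=1,i=1, bit5=1)
  nb #..: next=#  (t=0,i=0, bit4=1)
  nb .##: next=#  (t=0,i=2, bit3=1)
  nb .#.: next=#  (t=0,i=14, bit2=1)
  nb ..#: next=.  (t=0,i=1, bit1=0)
  nb ...: next=#  (t=0,i=5, bit0=1)
  bits 10111101 = 189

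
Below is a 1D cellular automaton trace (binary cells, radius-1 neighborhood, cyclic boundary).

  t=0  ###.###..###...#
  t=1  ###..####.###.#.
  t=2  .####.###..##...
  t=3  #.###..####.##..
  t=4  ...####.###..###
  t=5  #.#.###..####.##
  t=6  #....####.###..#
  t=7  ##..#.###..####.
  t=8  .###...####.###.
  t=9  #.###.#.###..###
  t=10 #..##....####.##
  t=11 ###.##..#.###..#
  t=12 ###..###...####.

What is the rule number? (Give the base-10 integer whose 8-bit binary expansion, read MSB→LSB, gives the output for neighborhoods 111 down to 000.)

  ### -> #   bit 7 = 1  t=0,i=0
  ##. -> #   bit 6 = 1  t=0,i=2
  #.# -> .   bit 5 = 0  t=0,i=3
  #.. -> #   bit 4 = 1  t=0,i=7
  .## -> .   bit 3 = 0  t=0,i=4
  .#. -> .   bit 2 = 0  t=1,i=14
  ..# -> #   bit 1 = 1  t=0,i=8
  ... -> .   bit 0 = 0  t=0,i=13
  bits 11010010 = 210

210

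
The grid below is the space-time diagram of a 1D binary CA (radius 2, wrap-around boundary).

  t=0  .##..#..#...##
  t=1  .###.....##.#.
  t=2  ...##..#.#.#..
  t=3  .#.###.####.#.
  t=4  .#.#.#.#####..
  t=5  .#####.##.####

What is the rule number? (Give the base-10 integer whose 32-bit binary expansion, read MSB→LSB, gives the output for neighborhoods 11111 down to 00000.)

  #####|.  b31=0 t=4,i=9
  ####.|#  b30=1 t=3,i=9
  ###.#|#  b29=1 t=3,i=5
  ###..|#  b28=1 t=1,i=3
  ##.##|.  b27=0 t=0,i=0
  ##.#.|#  b26=1 t=1,i=11
  ##..#|#  b25=1 t=0,i=3
  ##...|#  b24=1 t=1,i=4
  #.###|#  b23=1 t=3,i=3
  #.##.|#  b22=1 t=0,i=1
  #.#.#|#  b21=1 t=2,i=9
  #.#..|.  b20=0 t=1,i=12
  #..##|.  b19=0 t=1,i=0
  #..#.|.  b18=0 t=0,i=4
  #...#|#  b17=1 t=0,i=10
  #....|.  b16=0 t=1,i=5
  .####|#  b15=1 t=3,i=8
  .###.|.  b14=0 t=1,i=2
  .##.#|.  b13=0 t=0,i=13
  .##..|#  b12=1 t=0,i=2
  .#.##|.  b11=0 t=3,i=2
  .#.#.|#  b10=1 t=2,i=8
  .#..#|.  b9=0 t=0,i=6
  .#...|#  b8=1 t=0,i=9
  ..###|.  b7=0 t=1,i=1
  ..##.|#  b6=1 t=0,i=12
  ..#.#|#  b5=1 t=2,i=7
  ..#..|.  b4=0 t=0,i=5
  ...##|.  b3=0 t=0,i=11
  ...#.|.  b2=0 t=4,i=0
  ....#|#  b1=1 t=1,i=7
  .....|.  b0=0 t=1,i=6
  bits 01110111111000101001010101100010 = 2011338082

2011338082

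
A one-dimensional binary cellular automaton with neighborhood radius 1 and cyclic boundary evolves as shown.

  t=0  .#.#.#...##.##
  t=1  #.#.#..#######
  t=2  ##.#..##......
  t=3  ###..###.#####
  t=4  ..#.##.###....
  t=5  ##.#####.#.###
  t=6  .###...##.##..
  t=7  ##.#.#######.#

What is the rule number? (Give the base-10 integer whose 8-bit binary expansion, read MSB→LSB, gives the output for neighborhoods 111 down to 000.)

107

  ### -> .   bit 7 = 0  t=1,i=8
  ##. -> #   bit 6 = 1  t=0,i=10
  #.# -> #   bit 5 = 1  t=0,i=0
  #.. -> .   bit 4 = 0  t=0,i=6
  .## -> #   bit 3 = 1  t=0,i=9
  .#. -> .   bit 2 = 0  t=0,i=1
  ..# -> #   bit 1 = 1  t=0,i=8
  ... -> #   bit 0 = 1  t=0,i=7
  bits 01101011 = 107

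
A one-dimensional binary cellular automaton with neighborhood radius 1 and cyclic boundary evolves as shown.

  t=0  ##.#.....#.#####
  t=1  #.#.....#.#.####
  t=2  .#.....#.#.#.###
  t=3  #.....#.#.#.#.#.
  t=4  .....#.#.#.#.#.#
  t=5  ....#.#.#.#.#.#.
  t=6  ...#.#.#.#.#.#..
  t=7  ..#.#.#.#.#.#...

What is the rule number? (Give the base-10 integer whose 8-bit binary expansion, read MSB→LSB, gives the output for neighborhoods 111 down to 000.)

162

  nb ###: next=#  (t=0,i=0, bit7=1)
  nb ##.: next=.  (t=0,i=1, bit6=0)
  nb #.#: next=#  (t=0,i=2, bit5=1)
  nb #..: next=.  (t=0,i=4, bit4=0)
  nb .##: next=.  (t=0,i=11, bit3=0)
  nb .#.: next=.  (t=0,i=3, bit2=0)
  nb ..#: next=#  (t=0,i=8, bit1=1)
  nb ...: next=.  (t=0,i=5, bit0=0)
  bits 10100010 = 162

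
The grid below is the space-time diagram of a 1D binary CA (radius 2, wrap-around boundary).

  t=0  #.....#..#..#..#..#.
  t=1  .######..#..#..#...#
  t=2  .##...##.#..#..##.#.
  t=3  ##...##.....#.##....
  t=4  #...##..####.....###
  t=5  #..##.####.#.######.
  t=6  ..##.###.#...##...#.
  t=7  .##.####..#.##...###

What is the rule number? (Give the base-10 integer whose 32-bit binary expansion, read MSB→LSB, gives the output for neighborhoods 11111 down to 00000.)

  ##### -> .   bit 31 = 0  t=1,i=3
  ####. -> .   bit 30 = 0  t=1,i=5
  ###.# -> #   bit 29 = 1  t=5,i=9
  ###.. -> #   bit 28 = 1  t=1,i=6
  ##.## -> #   bit 27 = 1  t=5,i=5
  ##.#. -> .   bit 26 = 0  t=2,i=8
  ##..# -> #   bit 25 = 1  t=1,i=7
  ##... -> .   bit 24 = 0  t=2,i=3
  #.### -> #   bit 23 = 1  t=1,i=1
  #.##. -> .   bit 22 = 0  t=3,i=14
  #.#.# -> .   bit 21 = 0  t=5,i=11
  #.#.. -> .   bit 20 = 0  t=0,i=0
  #..## -> #   bit 19 = 1  t=2,i=0
  #..#. -> .   bit 18 = 0  t=0,i=8
  #...# -> .   bit 17 = 0  t=1,i=17
  #.... -> #   bit 16 = 1  t=0,i=2
  .#### -> #   bit 15 = 1  t=1,i=2
  .###. -> #   bit 14 = 1  t=6,i=6
  .##.# -> .   bit 13 = 0  t=2,i=7
  .##.. -> .   bit 12 = 0  t=2,i=2
  .#.## -> .   bit 11 = 0  t=1,i=0
  .#.#. -> #   bit 10 = 1  t=0,i=19
  .#..# -> .   bit 9 = 0  t=0,i=7
  .#... -> #   bit 8 = 1  t=0,i=1
  ..### -> #   bit 7 = 1  t=4,i=8
  ..##. -> #   bit 6 = 1  t=2,i=1
  ..#.# -> .   bit 5 = 0  t=0,i=18
  ..#.. -> #   bit 4 = 1  t=0,i=6
  ...## -> #   bit 3 = 1  t=2,i=5
  ...#. -> #   bit 2 = 1  t=0,i=5
  ....# -> #   bit 1 = 1  t=0,i=4
  ..... -> #   bit 0 = 1  t=0,i=3
  bits 00111010100010011100010111011111 = 982107615

982107615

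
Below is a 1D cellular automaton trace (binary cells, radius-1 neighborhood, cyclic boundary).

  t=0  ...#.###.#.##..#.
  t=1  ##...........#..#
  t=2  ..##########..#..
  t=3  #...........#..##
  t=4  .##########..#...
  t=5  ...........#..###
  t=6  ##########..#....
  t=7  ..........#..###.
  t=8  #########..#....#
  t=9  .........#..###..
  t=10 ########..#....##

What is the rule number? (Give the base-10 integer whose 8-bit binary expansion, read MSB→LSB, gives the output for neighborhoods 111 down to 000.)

17

  ### -> .   bit 7 = 0  t=0,i=6
  ##. -> .   bit 6 = 0  t=0,i=7
  #.# -> .   bit 5 = 0  t=0,i=4
  #.. -> #   bit 4 = 1  t=0,i=13
  .## -> .   bit 3 = 0  t=0,i=5
  .#. -> .   bit 2 = 0  t=0,i=3
  ..# -> .   bit 1 = 0  t=0,i=2
  ... -> #   bit 0 = 1  t=0,i=0
  bits 00010001 = 17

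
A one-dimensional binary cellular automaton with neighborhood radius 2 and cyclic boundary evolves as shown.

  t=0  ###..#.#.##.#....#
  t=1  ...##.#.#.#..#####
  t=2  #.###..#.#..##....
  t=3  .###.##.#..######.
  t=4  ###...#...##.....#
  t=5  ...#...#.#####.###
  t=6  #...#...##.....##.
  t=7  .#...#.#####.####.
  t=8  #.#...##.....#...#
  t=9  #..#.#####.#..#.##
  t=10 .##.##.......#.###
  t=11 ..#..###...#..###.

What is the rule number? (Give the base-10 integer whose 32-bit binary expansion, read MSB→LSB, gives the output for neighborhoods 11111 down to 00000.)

  #####|.  b31=0 t=1,i=15
  ####.|.  b30=0 t=0,i=1
  ###.#|.  b29=0 t=3,i=3
  ###..|.  b28=0 t=0,i=2
  ##.##|.  b27=0 t=3,i=4
  ##.#.|.  b26=0 t=0,i=11
  ##..#|#  b25=1 t=0,i=3
  ##...|#  b24=1 t=1,i=0
  #.###|#  b23=1 t=2,i=2
  #.##.|.  b22=0 t=0,i=9
  #.#.#|.  b21=0 t=0,i=7
  #.#..|.  b20=0 t=0,i=12
  #..##|#  b19=1 t=1,i=12
  #..#.|#  b18=1 t=0,i=4
  #...#|.  b17=0 t=1,i=1
  #....|#  b16=1 t=0,i=14
  .####|.  b15=0 t=0,i=0
  .###.|#  b14=1 t=2,i=3
  .##.#|#  b13=1 t=0,i=10
  .##..|#  b12=1 t=2,i=13
  .#.##|#  b11=1 t=0,i=8
  .#.#.|#  b10=1 t=0,i=6
  .#..#|.  b9=0 t=1,i=11
  .#...|#  b8=1 t=0,i=13
  ..###|#  b7=1 t=0,i=17
  ..##.|#  b6=1 t=1,i=3
  ..#.#|.  b5=0 t=0,i=5
  ..#..|.  b4=0 t=4,i=6
  ...##|#  b3=1 t=0,i=16
  ...#.|.  b2=0 t=2,i=17
  ....#|#  b1=1 t=0,i=15
  .....|.  b0=0 t=4,i=14
  bits 00000011100011010111110111001010 = 59604426

59604426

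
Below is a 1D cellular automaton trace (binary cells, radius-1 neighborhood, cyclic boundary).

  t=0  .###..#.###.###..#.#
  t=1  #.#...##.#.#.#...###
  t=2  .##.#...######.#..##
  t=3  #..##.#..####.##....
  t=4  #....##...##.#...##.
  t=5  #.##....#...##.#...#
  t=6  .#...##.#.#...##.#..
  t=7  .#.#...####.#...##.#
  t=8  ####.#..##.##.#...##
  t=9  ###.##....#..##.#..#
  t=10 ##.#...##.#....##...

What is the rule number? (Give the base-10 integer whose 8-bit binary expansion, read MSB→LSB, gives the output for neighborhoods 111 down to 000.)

  ### -> #   bit 7 = 1  t=0,i=2
  ##. -> .   bit 6 = 0  t=0,i=3
  #.# -> #   bit 5 = 1  t=0,i=0
  #.. -> .   bit 4 = 0  t=0,i=4
  .## -> .   bit 3 = 0  t=0,i=1
  .#. -> #   bit 2 = 1  t=0,i=6
  ..# -> .   bit 1 = 0  t=0,i=5
  ... -> #   bit 0 = 1  t=1,i=4
  bits 10100101 = 165

165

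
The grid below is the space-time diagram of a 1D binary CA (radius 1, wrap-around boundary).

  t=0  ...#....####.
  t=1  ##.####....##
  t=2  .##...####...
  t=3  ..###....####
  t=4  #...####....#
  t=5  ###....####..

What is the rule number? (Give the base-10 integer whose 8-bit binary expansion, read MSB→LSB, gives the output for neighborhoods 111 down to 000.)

  [7] ### => .  t=0,i=9
  [6] ##. => #  t=0,i=11
  [5] #.# => #  t=1,i=2
  [4] #.. => #  t=0,i=4
  [3] .## => .  t=0,i=8
  [2] .#. => #  t=0,i=3
  [1] ..# => .  t=0,i=2
  [0] ... => #  t=0,i=0
  bits 01110101 = 117

117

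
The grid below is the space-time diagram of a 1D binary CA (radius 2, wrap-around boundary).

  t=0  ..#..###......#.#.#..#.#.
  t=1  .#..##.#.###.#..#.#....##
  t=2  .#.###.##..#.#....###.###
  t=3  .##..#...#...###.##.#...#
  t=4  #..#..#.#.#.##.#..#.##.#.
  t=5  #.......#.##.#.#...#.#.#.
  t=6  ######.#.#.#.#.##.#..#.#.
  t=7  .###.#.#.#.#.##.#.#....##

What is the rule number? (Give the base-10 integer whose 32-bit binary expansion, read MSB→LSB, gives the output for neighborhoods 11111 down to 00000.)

2990123469

  [31] ##### => #  t=6,i=2
  [30] ####. => .  t=6,i=4
  [29] ###.# => #  t=1,i=11
  [28] ###.. => #  t=0,i=7
  [27] ##.## => .  t=2,i=6
  [26] ##.#. => .  t=1,i=0
  [25] ##..# => #  t=2,i=9
  [24] ##... => .  t=0,i=8
  [23] #.### => .  t=1,i=9
  [22] #.##. => .  t=2,i=7
  [21] #.#.# => #  t=0,i=16
  [20] #.#.. => #  t=0,i=18
  [19] #..## => #  t=0,i=4
  [18] #..#. => .  t=0,i=20
  [17] #...# => .  t=0,i=0
  [16] #.... => #  t=0,i=9
  [15] .#### => #  t=6,i=1
  [14] .###. => .  t=0,i=6
  [13] .##.# => #  t=1,i=5
  [12] .##.. => .  t=2,i=8
  [11] .#.## => #  t=1,i=8
  [10] .#.#. => .  t=0,i=15
  [9] .#..# => .  t=0,i=3
  [8] .#... => #  t=0,i=24
  [7] ..### => #  t=0,i=5
  [6] ..##. => #  t=1,i=4
  [5] ..#.# => .  t=0,i=14
  [4] ..#.. => .  t=0,i=2
  [3] ...## => #  t=1,i=22
  [2] ...#. => #  t=0,i=1
  [1] ....# => .  t=0,i=12
  [0] ..... => #  t=0,i=10
  bits 10110010001110011010100111001101 = 2990123469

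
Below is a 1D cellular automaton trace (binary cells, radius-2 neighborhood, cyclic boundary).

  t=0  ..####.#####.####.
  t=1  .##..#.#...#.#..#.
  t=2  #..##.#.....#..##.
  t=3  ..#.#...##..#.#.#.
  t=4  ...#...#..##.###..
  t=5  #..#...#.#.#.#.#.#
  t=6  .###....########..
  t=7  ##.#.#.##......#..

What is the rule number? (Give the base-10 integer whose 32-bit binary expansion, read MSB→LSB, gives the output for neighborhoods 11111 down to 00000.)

850207897

  [31] ##### => .  t=0,i=9
  [30] ####. => .  t=0,i=4
  [29] ###.# => #  t=0,i=5
  [28] ###.. => #  t=0,i=16
  [27] ##.## => .  t=0,i=6
  [26] ##.#. => .  t=2,i=5
  [25] ##..# => #  t=1,i=3
  [24] ##... => .  t=0,i=17
  [23] #.### => #  t=0,i=7
  [22] #.##. => .  t=5,i=17
  [21] #.#.# => #  t=3,i=14
  [20] #.#.. => .  t=1,i=7
  [19] #..## => #  t=1,i=0
  [18] #..#. => #  t=1,i=4
  [17] #...# => .  t=0,i=0
  [16] #.... => #  t=2,i=8
  [15] .#### => .  t=0,i=3
  [14] .###. => .  t=4,i=14
  [13] .##.# => #  t=2,i=4
  [12] .##.. => .  t=1,i=2
  [11] .#.## => .  t=5,i=16
  [10] .#.#. => #  t=1,i=6
  [9] .#..# => .  t=1,i=14
  [8] .#... => .  t=1,i=8
  [7] ..### => #  t=0,i=2
  [6] ..##. => .  t=1,i=1
  [5] ..#.# => .  t=1,i=5
  [4] ..#.. => #  t=1,i=16
  [3] ...## => #  t=0,i=1
  [2] ...#. => .  t=1,i=10
  [1] ....# => .  t=2,i=10
  [0] ..... => #  t=2,i=9
  bits 00110010101011010010010010011001 = 850207897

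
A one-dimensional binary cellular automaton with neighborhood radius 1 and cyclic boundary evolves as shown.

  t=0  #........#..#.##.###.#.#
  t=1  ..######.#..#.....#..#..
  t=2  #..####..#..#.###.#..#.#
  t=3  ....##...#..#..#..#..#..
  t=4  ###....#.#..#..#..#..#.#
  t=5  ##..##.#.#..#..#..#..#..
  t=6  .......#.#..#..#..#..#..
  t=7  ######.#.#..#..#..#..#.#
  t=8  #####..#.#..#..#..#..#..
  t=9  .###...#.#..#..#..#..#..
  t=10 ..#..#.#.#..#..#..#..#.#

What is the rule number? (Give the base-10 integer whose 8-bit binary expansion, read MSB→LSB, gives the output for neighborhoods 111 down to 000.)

133

  [7] ### => #  t=0,i=18
  [6] ##. => .  t=0,i=0
  [5] #.# => .  t=0,i=13
  [4] #.. => .  t=0,i=1
  [3] .## => .  t=0,i=14
  [2] .#. => #  t=0,i=9
  [1] ..# => .  t=0,i=8
  [0] ... => #  t=0,i=2
  bits 10000101 = 133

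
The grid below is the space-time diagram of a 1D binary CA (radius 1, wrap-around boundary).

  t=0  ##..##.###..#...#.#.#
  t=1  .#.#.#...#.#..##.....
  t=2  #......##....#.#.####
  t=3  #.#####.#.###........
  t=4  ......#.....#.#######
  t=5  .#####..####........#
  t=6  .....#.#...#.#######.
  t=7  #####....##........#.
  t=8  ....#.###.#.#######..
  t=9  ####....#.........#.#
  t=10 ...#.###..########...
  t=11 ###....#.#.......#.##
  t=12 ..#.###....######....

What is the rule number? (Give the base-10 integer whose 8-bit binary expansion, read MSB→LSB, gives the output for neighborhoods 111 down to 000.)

67

  ### -> .   bit 7 = 0  t=0,i=0
  ##. -> #   bit 6 = 1  t=0,i=1
  #.# -> .   bit 5 = 0  t=0,i=6
  #.. -> .   bit 4 = 0  t=0,i=2
  .## -> .   bit 3 = 0  t=0,i=4
  .#. -> .   bit 2 = 0  t=0,i=12
  ..# -> #   bit 1 = 1  t=0,i=3
  ... -> #   bit 0 = 1  t=0,i=14
  bits 01000011 = 67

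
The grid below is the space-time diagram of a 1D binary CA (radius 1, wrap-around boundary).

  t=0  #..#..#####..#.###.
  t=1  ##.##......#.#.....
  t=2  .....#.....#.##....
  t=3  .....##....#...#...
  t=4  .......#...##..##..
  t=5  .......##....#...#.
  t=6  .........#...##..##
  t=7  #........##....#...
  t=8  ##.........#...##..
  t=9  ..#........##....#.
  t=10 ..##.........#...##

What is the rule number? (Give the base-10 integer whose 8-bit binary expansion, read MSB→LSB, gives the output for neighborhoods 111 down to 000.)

  ### -> .   bit 7 = 0  t=0,i=7
  ##. -> .   bit 6 = 0  t=0,i=10
  #.# -> .   bit 5 = 0  t=0,i=14
  #.. -> #   bit 4 = 1  t=0,i=1
  .## -> .   bit 3 = 0  t=0,i=6
  .#. -> #   bit 2 = 1  t=0,i=0
  ..# -> .   bit 1 = 0  t=0,i=2
  ... -> .   bit 0 = 0  t=1,i=6
  bits 00010100 = 20

20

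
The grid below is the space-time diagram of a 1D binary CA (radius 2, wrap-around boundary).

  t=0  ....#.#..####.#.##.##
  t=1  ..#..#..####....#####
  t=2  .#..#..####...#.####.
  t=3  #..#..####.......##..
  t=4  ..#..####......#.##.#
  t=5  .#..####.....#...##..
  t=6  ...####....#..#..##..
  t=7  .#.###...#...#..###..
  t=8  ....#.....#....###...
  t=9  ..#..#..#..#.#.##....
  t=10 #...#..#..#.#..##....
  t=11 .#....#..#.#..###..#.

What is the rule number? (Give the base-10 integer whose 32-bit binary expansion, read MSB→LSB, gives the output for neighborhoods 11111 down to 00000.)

3360486850

  [31] ##### => #  t=1,i=18
  [30] ####. => #  t=0,i=11
  [29] ###.# => .  t=0,i=12
  [28] ###.. => .  t=1,i=11
  [27] ##.## => #  t=0,i=18
  [26] ##.#. => .  t=0,i=13
  [25] ##..# => .  t=1,i=0
  [24] ##... => .  t=0,i=0
  [23] #.### => .  t=2,i=16
  [22] #.##. => #  t=0,i=16
  [21] #.#.# => .  t=0,i=14
  [20] #.#.. => .  t=0,i=6
  [19] #..## => #  t=0,i=8
  [18] #..#. => #  t=1,i=1
  [17] #...# => .  t=2,i=12
  [16] #.... => .  t=0,i=1
  [15] .#### => #  t=0,i=10
  [14] .###. => #  t=7,i=4
  [13] .##.# => #  t=0,i=17
  [12] .##.. => #  t=0,i=20
  [11] .#.## => .  t=0,i=15
  [10] .#.#. => #  t=0,i=5
  [9] .#..# => .  t=0,i=7
  [8] .#... => #  t=5,i=14
  [7] ..### => #  t=0,i=9
  [6] ..##. => #  t=3,i=17
  [5] ..#.# => .  t=0,i=4
  [4] ..#.. => .  t=1,i=2
  [3] ...## => .  t=1,i=15
  [2] ...#. => .  t=0,i=3
  [1] ....# => #  t=0,i=2
  [0] ..... => .  t=3,i=12
  bits 11001000010011001111010111000010 = 3360486850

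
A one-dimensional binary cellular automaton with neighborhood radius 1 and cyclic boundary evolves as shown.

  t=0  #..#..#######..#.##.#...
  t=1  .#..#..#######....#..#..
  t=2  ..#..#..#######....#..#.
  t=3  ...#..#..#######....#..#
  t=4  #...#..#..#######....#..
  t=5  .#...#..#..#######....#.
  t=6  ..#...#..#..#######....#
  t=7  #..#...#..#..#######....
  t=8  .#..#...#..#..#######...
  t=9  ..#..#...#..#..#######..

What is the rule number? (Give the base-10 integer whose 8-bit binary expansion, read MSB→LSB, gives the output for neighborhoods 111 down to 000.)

208

  ###|#  b7=1 t=0,i=7
  ##.|#  b6=1 t=0,i=12
  #.#|.  b5=0 t=0,i=16
  #..|#  b4=1 t=0,i=1
  .##|.  b3=0 t=0,i=6
  .#.|.  b2=0 t=0,i=0
  ..#|.  b1=0 t=0,i=2
  ...|.  b0=0 t=0,i=22
  bits 11010000 = 208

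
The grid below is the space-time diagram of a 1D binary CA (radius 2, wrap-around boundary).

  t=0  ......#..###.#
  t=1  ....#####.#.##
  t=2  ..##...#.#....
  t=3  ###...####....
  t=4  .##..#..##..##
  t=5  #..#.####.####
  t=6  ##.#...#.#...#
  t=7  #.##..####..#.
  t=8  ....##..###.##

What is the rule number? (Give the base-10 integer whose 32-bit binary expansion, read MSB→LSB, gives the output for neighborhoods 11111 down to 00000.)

1578657406

  nb #####: next=.  (t=1,i=6, bit31=0)
  nb ####.: next=#  (t=1,i=7, bit30=1)
  nb ###.#: next=.  (t=0,i=11, bit29=0)
  nb ###..: next=#  (t=3,i=2, bit28=1)
  nb ##.##: next=#  (t=4,i=0, bit27=1)
  nb ##.#.: next=#  (t=0,i=12, bit26=1)
  nb ##..#: next=#  (t=4,i=3, bit25=1)
  nb ##...: next=.  (t=1,i=0, bit24=0)
  nb #.###: next=.  (t=5,i=5, bit23=0)
  nb #.##.: next=.  (t=1,i=12, bit22=0)
  nb #.#.#: next=.  (t=1,i=10, bit21=0)
  nb #.#..: next=#  (t=0,i=13, bit20=1)
  nb #..##: next=#  (t=0,i=8, bit19=1)
  nb #..#.: next=.  (t=4,i=4, bit18=0)
  nb #...#: next=.  (t=2,i=5, bit17=0)
  nb #....: next=.  (t=0,i=1, bit16=0)
  nb .####: next=.  (t=1,i=5, bit15=0)
  nb .###.: next=#  (t=0,i=10, bit14=1)
  nb .##.#: next=#  (t=4,i=13, bit13=1)
  nb .##..: next=.  (t=1,i=13, bit12=0)
  nb .#.##: next=.  (t=1,i=11, bit11=0)
  nb .#.#.: next=#  (t=2,i=8, bit10=1)
  nb .#..#: next=#  (t=0,i=7, bit9=1)
  nb .#...: next=.  (t=0,i=0, bit8=0)
  nb ..###: next=.  (t=0,i=9, bit7=0)
  nb ..##.: next=#  (t=2,i=2, bit6=1)
  nb ..#.#: next=#  (t=2,i=7, bit5=1)
  nb ..#..: next=#  (t=0,i=6, bit4=1)
  nb ...##: next=#  (t=1,i=3, bit3=1)
  nb ...#.: next=#  (t=0,i=5, bit2=1)
  nb ....#: next=#  (t=0,i=4, bit1=1)
  nb .....: next=.  (t=0,i=2, bit0=0)
  bits 01011110000110000110011001111110 = 1578657406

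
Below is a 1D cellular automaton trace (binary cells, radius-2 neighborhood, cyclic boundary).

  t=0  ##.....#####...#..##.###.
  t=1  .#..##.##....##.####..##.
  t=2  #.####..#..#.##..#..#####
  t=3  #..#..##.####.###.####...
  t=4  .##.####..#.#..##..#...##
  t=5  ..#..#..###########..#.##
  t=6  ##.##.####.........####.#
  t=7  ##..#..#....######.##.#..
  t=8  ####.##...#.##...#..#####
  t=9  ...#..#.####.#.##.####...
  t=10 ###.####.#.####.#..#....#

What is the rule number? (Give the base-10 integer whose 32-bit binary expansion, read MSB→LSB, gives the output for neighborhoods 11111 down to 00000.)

  ##### -> .   bit 31 = 0  t=0,i=9
  ####. -> .   bit 30 = 0  t=0,i=10
  ###.# -> #   bit 29 = 1  t=0,i=23
  ###.. -> .   bit 28 = 0  t=0,i=11
  ##.## -> .   bit 27 = 0  t=0,i=20
  ##.#. -> #   bit 26 = 1  t=7,i=21
  ##..# -> #   bit 25 = 1  t=1,i=20
  ##... -> .   bit 24 = 0  t=0,i=2
  #.### -> .   bit 23 = 0  t=0,i=21
  #.##. -> .   bit 22 = 0  t=0,i=0
  #.#.# -> #   bit 21 = 1  t=9,i=13
  #.#.. -> #   bit 20 = 1  t=4,i=12
  #..## -> #   bit 19 = 1  t=0,i=17
  #..#. -> #   bit 18 = 1  t=1,i=0
  #...# -> #   bit 17 = 1  t=0,i=13
  #.... -> .   bit 16 = 0  t=0,i=3
  .#### -> #   bit 15 = 1  t=0,i=8
  .###. -> #   bit 14 = 1  t=0,i=22
  .##.# -> #   bit 13 = 1  t=0,i=19
  .##.. -> #   bit 12 = 1  t=0,i=1
  .#.## -> #   bit 11 = 1  t=2,i=12
  .#.#. -> #   bit 10 = 1  t=4,i=11
  .#..# -> #   bit 9 = 1  t=0,i=16
  .#... -> .   bit 8 = 0  t=4,i=20
  ..### -> #   bit 7 = 1  t=0,i=7
  ..##. -> #   bit 6 = 1  t=0,i=18
  ..#.# -> #   bit 5 = 1  t=2,i=11
  ..#.. -> .   bit 4 = 0  t=0,i=15
  ...## -> .   bit 3 = 0  t=0,i=6
  ...#. -> #   bit 2 = 1  t=0,i=14
  ....# -> #   bit 1 = 1  t=0,i=5
  ..... -> #   bit 0 = 1  t=0,i=4
  bits 00100110001111101111111011100111 = 641662695

641662695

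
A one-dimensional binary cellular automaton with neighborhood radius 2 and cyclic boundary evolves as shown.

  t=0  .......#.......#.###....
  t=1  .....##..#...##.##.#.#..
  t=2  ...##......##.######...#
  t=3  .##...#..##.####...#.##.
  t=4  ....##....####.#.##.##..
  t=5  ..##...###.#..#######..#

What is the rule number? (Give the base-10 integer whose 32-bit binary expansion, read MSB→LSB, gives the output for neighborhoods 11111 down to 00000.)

  #####|.  b31=0 t=2,i=16
  ####.|.  b30=0 t=2,i=18
  ###.#|.  b29=0 t=4,i=13
  ###..|#  b28=1 t=0,i=19
  ##.##|#  b27=1 t=1,i=15
  ##.#.|#  b26=1 t=1,i=18
  ##..#|.  b25=0 t=1,i=7
  ##...|.  b24=0 t=0,i=20
  #.###|#  b23=1 t=0,i=17
  #.##.|#  b22=1 t=1,i=16
  #.#.#|#  b21=1 t=1,i=19
  #.#..|.  b20=0 t=1,i=21
  #..##|.  b19=0 t=3,i=0
  #..#.|.  b18=0 t=1,i=8
  #...#|#  b17=1 t=1,i=11
  #....|#  b16=1 t=0,i=9
  .####|#  b15=1 t=2,i=15
  .###.|.  b14=0 t=0,i=18
  .##.#|#  b13=1 t=1,i=14
  .##..|.  b12=0 t=1,i=6
  .#.##|#  b11=1 t=0,i=16
  .#.#.|.  b10=0 t=1,i=20
  .#..#|.  b9=0 t=3,i=7
  .#...|.  b8=0 t=0,i=8
  ..###|.  b7=0 t=4,i=10
  ..##.|.  b6=0 t=1,i=5
  ..#.#|.  b5=0 t=0,i=15
  ..#..|.  b4=0 t=0,i=7
  ...##|#  b3=1 t=1,i=4
  ...#.|#  b2=1 t=0,i=6
  ....#|#  b1=1 t=0,i=5
  .....|.  b0=0 t=0,i=0
  bits 00011100111000111010100000001110 = 484681742

484681742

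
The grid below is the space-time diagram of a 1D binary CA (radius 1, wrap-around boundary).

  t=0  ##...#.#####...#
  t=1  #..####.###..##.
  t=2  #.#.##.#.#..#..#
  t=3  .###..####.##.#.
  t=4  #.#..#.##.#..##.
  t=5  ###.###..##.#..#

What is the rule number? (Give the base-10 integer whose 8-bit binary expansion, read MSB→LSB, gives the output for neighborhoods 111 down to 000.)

  nb ###: next=#  (t=0,i=0, bit7=1)
  nb ##.: next=.  (t=0,i=1, bit6=0)
  nb #.#: next=#  (t=0,i=6, bit5=1)
  nb #..: next=.  (t=0,i=2, bit4=0)
  nb .##: next=.  (t=0,i=7, bit3=0)
  nb .#.: next=#  (t=0,i=5, bit2=1)
  nb ..#: next=#  (t=0,i=4, bit1=1)
  nb ...: next=#  (t=0,i=3, bit0=1)
  bits 10100111 = 167

167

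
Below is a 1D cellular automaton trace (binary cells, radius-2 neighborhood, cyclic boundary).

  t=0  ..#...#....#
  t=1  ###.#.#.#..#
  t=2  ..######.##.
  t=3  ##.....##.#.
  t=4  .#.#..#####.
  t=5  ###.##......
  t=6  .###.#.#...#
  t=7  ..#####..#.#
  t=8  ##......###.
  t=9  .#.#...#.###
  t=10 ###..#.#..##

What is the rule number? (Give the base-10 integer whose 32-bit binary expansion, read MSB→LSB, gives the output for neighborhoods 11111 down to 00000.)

741308024

  ##### -> .   bit 31 = 0  t=2,i=4
  ####. -> .   bit 30 = 0  t=1,i=1
  ###.# -> #   bit 29 = 1  t=1,i=2
  ###.. -> .   bit 28 = 0  t=4,i=10
  ##.## -> #   bit 27 = 1  t=2,i=8
  ##.#. -> #   bit 26 = 1  t=1,i=3
  ##..# -> .   bit 25 = 0  t=4,i=11
  ##... -> .   bit 24 = 0  t=2,i=11
  #.### -> .   bit 23 = 0  t=6,i=1
  #.##. -> .   bit 22 = 0  t=2,i=9
  #.#.# -> #   bit 21 = 1  t=1,i=4
  #.#.. -> .   bit 20 = 0  t=1,i=8
  #..## -> #   bit 19 = 1  t=1,i=10
  #..#. -> #   bit 18 = 1  t=0,i=1
  #...# -> #   bit 17 = 1  t=0,i=4
  #.... -> #   bit 16 = 1  t=0,i=8
  .#### -> .   bit 15 = 0  t=1,i=0
  .###. -> #   bit 14 = 1  t=5,i=1
  .##.# -> #   bit 13 = 1  t=3,i=8
  .##.. -> #   bit 12 = 1  t=2,i=10
  .#.## -> .   bit 11 = 0  t=3,i=11
  .#.#. -> #   bit 10 = 1  t=1,i=5
  .#..# -> #   bit 9 = 1  t=0,i=0
  .#... -> .   bit 8 = 0  t=0,i=3
  ..### -> .   bit 7 = 0  t=1,i=11
  ..##. -> #   bit 6 = 1  t=3,i=7
  ..#.# -> #   bit 5 = 1  t=4,i=1
  ..#.. -> #   bit 4 = 1  t=0,i=2
  ...## -> #   bit 3 = 1  t=2,i=1
  ...#. -> .   bit 2 = 0  t=0,i=5
  ....# -> .   bit 1 = 0  t=0,i=9
  ..... -> .   bit 0 = 0  t=3,i=4
  bits 00101100001011110111011001111000 = 741308024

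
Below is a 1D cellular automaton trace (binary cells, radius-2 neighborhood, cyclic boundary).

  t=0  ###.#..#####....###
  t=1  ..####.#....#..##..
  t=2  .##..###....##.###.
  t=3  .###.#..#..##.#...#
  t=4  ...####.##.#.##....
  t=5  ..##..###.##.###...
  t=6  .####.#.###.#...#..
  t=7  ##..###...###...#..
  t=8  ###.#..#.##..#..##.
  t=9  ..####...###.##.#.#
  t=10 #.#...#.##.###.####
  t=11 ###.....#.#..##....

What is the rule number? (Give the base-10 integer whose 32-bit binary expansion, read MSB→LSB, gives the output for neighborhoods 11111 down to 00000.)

  ##### -> .   bit 31 = 0  t=0,i=0
  ####. -> .   bit 30 = 0  t=0,i=1
  ###.# -> #   bit 29 = 1  t=0,i=2
  ###.. -> .   bit 28 = 0  t=0,i=11
  ##.## -> #   bit 27 = 1  t=2,i=14
  ##.#. -> #   bit 26 = 1  t=0,i=3
  ##..# -> #   bit 25 = 1  t=2,i=3
  ##... -> #   bit 24 = 1  t=0,i=12
  #.### -> .   bit 23 = 0  t=2,i=15
  #.##. -> #   bit 22 = 1  t=4,i=8
  #.#.# -> #   bit 21 = 1  t=4,i=11
  #.#.. -> #   bit 20 = 1  t=0,i=4
  #..## -> .   bit 19 = 0  t=0,i=6
  #..#. -> .   bit 18 = 0  t=3,i=7
  #...# -> .   bit 17 = 0  t=3,i=16
  #.... -> .   bit 16 = 0  t=0,i=13
  .#### -> .   bit 15 = 0  t=0,i=8
  .###. -> .   bit 14 = 0  t=2,i=6
  .##.# -> .   bit 13 = 0  t=2,i=13
  .##.. -> #   bit 12 = 1  t=1,i=16
  .#.## -> .   bit 11 = 0  t=3,i=0
  .#.#. -> #   bit 10 = 1  t=9,i=17
  .#..# -> #   bit 9 = 1  t=0,i=5
  .#... -> .   bit 8 = 0  t=1,i=8
  ..### -> #   bit 7 = 1  t=0,i=7
  ..##. -> #   bit 6 = 1  t=1,i=15
  ..#.# -> .   bit 5 = 0  t=3,i=18
  ..#.. -> #   bit 4 = 1  t=1,i=12
  ...## -> #   bit 3 = 1  t=0,i=15
  ...#. -> .   bit 2 = 0  t=1,i=11
  ....# -> .   bit 1 = 0  t=0,i=14
  ..... -> .   bit 0 = 0  t=4,i=0
  bits 00101111011100000001011011011000 = 795875032

795875032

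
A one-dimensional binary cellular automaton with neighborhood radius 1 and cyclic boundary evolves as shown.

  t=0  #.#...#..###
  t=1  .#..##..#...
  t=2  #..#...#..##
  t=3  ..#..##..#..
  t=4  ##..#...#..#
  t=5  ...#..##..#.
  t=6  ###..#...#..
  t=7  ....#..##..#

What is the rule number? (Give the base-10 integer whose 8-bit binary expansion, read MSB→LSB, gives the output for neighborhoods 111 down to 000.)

  nb ###: next=.  (t=0,i=10, bit7=0)
  nb ##.: next=.  (t=0,i=0, bit6=0)
  nb #.#: next=#  (t=0,i=1, bit5=1)
  nb #..: next=.  (t=0,i=3, bit4=0)
  nb .##: next=.  (t=0,i=9, bit3=0)
  nb .#.: next=.  (t=0,i=2, bit2=0)
  nb ..#: next=#  (t=0,i=5, bit1=1)
  nb ...: next=#  (t=0,i=4, bit0=1)
  bits 00100011 = 35

35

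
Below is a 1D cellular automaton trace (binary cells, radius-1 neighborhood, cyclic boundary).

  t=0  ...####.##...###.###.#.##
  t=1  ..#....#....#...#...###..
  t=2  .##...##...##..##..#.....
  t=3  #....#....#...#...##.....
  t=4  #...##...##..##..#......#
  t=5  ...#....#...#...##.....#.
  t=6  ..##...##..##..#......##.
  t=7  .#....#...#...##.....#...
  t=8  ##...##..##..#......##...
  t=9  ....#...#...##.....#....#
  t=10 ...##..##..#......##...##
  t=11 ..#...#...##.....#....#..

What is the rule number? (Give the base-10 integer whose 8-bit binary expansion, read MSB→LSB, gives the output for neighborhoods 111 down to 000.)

38

  [7] ### => .  t=0,i=4
  [6] ##. => .  t=0,i=6
  [5] #.# => #  t=0,i=7
  [4] #.. => .  t=0,i=0
  [3] .## => .  t=0,i=3
  [2] .#. => #  t=0,i=21
  [1] ..# => #  t=0,i=2
  [0] ... => .  t=0,i=1
  bits 00100110 = 38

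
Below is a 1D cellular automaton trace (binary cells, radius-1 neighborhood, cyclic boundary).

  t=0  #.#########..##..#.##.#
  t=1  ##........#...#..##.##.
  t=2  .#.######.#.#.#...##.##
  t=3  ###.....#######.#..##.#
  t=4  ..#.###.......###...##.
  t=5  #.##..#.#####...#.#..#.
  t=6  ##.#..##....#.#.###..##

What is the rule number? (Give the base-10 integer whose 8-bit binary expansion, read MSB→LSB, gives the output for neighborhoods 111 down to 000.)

101

  [7] ### => .  t=0,i=3
  [6] ##. => #  t=0,i=0
  [5] #.# => #  t=0,i=1
  [4] #.. => .  t=0,i=11
  [3] .## => .  t=0,i=2
  [2] .#. => #  t=0,i=17
  [1] ..# => .  t=0,i=12
  [0] ... => #  t=1,i=3
  bits 01100101 = 101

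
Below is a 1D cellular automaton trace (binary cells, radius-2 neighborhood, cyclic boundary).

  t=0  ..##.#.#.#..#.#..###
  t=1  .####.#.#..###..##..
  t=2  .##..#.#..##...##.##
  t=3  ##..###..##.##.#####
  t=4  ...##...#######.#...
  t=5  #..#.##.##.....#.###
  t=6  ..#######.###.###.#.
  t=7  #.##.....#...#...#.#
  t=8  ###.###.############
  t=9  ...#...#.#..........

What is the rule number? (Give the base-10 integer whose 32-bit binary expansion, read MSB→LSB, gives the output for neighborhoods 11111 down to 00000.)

  #####|.  b31=0 t=3,i=17
  ####.|.  b30=0 t=1,i=3
  ###.#|.  b29=0 t=1,i=4
  ###..|.  b28=0 t=0,i=19
  ##.##|#  b27=1 t=2,i=0
  ##.#.|#  b26=1 t=0,i=4
  ##..#|.  b25=0 t=0,i=0
  ##...|#  b24=1 t=1,i=18
  #.###|.  b23=0 t=3,i=15
  #.##.|#  b22=1 t=2,i=1
  #.#.#|.  b21=0 t=0,i=5
  #.#..|.  b20=0 t=0,i=9
  #..##|#  b19=1 t=0,i=1
  #..#.|#  b18=1 t=0,i=11
  #...#|#  b17=1 t=1,i=19
  #....|#  b16=1 t=4,i=18
  .####|#  b15=1 t=1,i=2
  .###.|.  b14=0 t=0,i=18
  .##.#|#  b13=1 t=0,i=3
  .##..|.  b12=0 t=1,i=17
  .#.##|#  b11=1 t=5,i=4
  .#.#.|#  b10=1 t=0,i=6
  .#..#|.  b9=0 t=0,i=10
  .#...|#  b8=1 t=4,i=17
  ..###|#  b7=1 t=0,i=17
  ..##.|#  b6=1 t=0,i=2
  ..#.#|#  b5=1 t=0,i=12
  ..#..|#  b4=1 t=7,i=9
  ...##|.  b3=0 t=1,i=0
  ...#.|#  b2=1 t=5,i=14
  ....#|.  b1=0 t=4,i=1
  .....|#  b0=1 t=4,i=0
  bits 00001101010011111010110111110101 = 223325685

223325685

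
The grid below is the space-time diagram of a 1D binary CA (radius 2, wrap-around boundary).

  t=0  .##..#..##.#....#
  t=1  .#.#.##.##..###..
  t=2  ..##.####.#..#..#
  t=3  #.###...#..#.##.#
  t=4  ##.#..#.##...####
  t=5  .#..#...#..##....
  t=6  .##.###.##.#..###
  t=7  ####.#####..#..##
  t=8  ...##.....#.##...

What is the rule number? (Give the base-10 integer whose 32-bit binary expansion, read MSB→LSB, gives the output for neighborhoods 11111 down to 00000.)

711157595

  #####|.  b31=0 t=4,i=15
  ####.|.  b30=0 t=2,i=7
  ###.#|#  b29=1 t=2,i=8
  ###..|.  b28=0 t=1,i=14
  ##.##|#  b27=1 t=1,i=7
  ##.#.|.  b26=0 t=0,i=10
  ##..#|#  b25=1 t=0,i=3
  ##...|.  b24=0 t=1,i=15
  #.###|.  b23=0 t=2,i=5
  #.##.|#  b22=1 t=0,i=1
  #.#.#|#  b21=1 t=1,i=3
  #.#..|.  b20=0 t=0,i=11
  #..##|.  b19=0 t=0,i=7
  #..#.|.  b18=0 t=0,i=4
  #...#|#  b17=1 t=1,i=16
  #....|#  b16=1 t=0,i=13
  .####|.  b15=0 t=2,i=6
  .###.|#  b14=1 t=1,i=13
  .##.#|#  b13=1 t=0,i=9
  .##..|.  b12=0 t=0,i=2
  .#.##|.  b11=0 t=0,i=0
  .#.#.|#  b10=1 t=1,i=2
  .#..#|#  b9=1 t=0,i=6
  .#...|#  b8=1 t=0,i=12
  ..###|.  b7=0 t=1,i=12
  ..##.|#  b6=1 t=0,i=8
  ..#.#|.  b5=0 t=0,i=16
  ..#..|#  b4=1 t=0,i=5
  ...##|#  b3=1 t=4,i=12
  ...#.|.  b2=0 t=0,i=15
  ....#|#  b1=1 t=0,i=14
  .....|#  b0=1 t=5,i=15
  bits 00101010011000110110011101011011 = 711157595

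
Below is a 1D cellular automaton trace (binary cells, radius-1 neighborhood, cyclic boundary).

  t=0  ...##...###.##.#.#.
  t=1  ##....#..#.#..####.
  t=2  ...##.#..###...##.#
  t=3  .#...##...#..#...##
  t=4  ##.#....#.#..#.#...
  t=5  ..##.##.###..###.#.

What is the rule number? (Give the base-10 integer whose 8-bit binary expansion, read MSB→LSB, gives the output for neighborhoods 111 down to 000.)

165

  [7] ### => #  t=0,i=9
  [6] ##. => .  t=0,i=4
  [5] #.# => #  t=0,i=11
  [4] #.. => .  t=0,i=5
  [3] .## => .  t=0,i=3
  [2] .#. => #  t=0,i=15
  [1] ..# => .  t=0,i=2
  [0] ... => #  t=0,i=0
  bits 10100101 = 165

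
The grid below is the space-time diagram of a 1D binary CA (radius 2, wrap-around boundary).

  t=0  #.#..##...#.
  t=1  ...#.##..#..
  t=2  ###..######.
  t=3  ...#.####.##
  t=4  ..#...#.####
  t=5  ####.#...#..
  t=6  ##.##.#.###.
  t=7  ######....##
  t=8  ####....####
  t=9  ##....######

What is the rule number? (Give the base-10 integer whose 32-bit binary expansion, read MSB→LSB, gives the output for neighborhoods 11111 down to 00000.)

2923738079

  [31] ##### => #  t=2,i=7
  [30] ####. => .  t=2,i=9
  [29] ###.# => #  t=2,i=10
  [28] ###.. => .  t=2,i=2
  [27] ##.## => #  t=2,i=11
  [26] ##.#. => #  t=5,i=4
  [25] ##..# => #  t=1,i=7
  [24] ##... => .  t=0,i=7
  [23] #.### => .  t=2,i=0
  [22] #.##. => #  t=1,i=5
  [21] #.#.# => .  t=0,i=0
  [20] #.#.. => .  t=0,i=2
  [19] #..## => .  t=0,i=4
  [18] #..#. => #  t=1,i=8
  [17] #...# => .  t=0,i=8
  [16] #.... => .  t=1,i=11
  [15] .#### => #  t=2,i=6
  [14] .###. => .  t=2,i=1
  [13] .##.# => #  t=6,i=1
  [12] .##.. => #  t=0,i=6
  [11] .#.## => .  t=1,i=4
  [10] .#.#. => .  t=0,i=1
  [9] .#..# => #  t=0,i=3
  [8] .#... => #  t=1,i=10
  [7] ..### => #  t=2,i=5
  [6] ..##. => #  t=0,i=5
  [5] ..#.# => .  t=0,i=10
  [4] ..#.. => #  t=1,i=9
  [3] ...## => #  t=7,i=9
  [2] ...#. => #  t=0,i=9
  [1] ....# => #  t=1,i=1
  [0] ..... => #  t=1,i=0
  bits 10101110010001001011001111011111 = 2923738079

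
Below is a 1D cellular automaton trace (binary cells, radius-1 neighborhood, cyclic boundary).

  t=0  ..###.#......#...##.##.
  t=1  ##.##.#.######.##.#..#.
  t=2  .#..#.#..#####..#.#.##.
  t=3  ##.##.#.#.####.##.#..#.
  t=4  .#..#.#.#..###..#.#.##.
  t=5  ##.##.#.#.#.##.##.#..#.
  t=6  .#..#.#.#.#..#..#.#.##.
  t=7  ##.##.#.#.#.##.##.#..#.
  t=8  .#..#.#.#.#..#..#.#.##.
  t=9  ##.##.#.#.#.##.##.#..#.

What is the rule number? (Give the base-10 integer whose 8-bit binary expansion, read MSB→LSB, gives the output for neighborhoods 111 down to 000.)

199

  [7] ### => #  t=0,i=3
  [6] ##. => #  t=0,i=4
  [5] #.# => .  t=0,i=5
  [4] #.. => .  t=0,i=7
  [3] .## => .  t=0,i=2
  [2] .#. => #  t=0,i=6
  [1] ..# => #  t=0,i=1
  [0] ... => #  t=0,i=0
  bits 11000111 = 199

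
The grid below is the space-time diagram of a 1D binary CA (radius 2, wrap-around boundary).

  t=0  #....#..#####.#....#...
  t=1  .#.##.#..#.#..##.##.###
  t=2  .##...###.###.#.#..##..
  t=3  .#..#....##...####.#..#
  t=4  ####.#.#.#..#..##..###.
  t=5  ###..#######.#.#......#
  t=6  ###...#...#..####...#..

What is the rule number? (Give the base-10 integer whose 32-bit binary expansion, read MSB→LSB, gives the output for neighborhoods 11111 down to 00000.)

1488359238

  #####|.  b31=0 t=0,i=10
  ####.|#  b30=1 t=0,i=11
  ###.#|.  b29=0 t=0,i=12
  ###..|#  b28=1 t=5,i=2
  ##.##|#  b27=1 t=1,i=16
  ##.#.|.  b26=0 t=0,i=13
  ##..#|.  b25=0 t=4,i=17
  ##...|.  b24=0 t=2,i=3
  #.###|#  b23=1 t=1,i=20
  #.##.|.  b22=0 t=1,i=3
  #.#.#|#  b21=1 t=1,i=1
  #.#..|#  b20=1 t=0,i=14
  #..##|.  b19=0 t=0,i=7
  #..#.|#  b18=1 t=1,i=8
  #...#|#  b17=1 t=0,i=21
  #....|.  b16=0 t=0,i=2
  .####|#  b15=1 t=0,i=9
  .###.|.  b14=0 t=1,i=21
  .##.#|.  b13=0 t=1,i=4
  .##..|.  b12=0 t=2,i=2
  .#.##|#  b11=1 t=1,i=2
  .#.#.|#  b10=1 t=1,i=10
  .#..#|#  b9=1 t=0,i=6
  .#...|#  b8=1 t=0,i=1
  ..###|.  b7=0 t=0,i=8
  ..##.|#  b6=1 t=1,i=14
  ..#.#|.  b5=0 t=1,i=9
  ..#..|.  b4=0 t=0,i=0
  ...##|.  b3=0 t=2,i=0
  ...#.|#  b2=1 t=0,i=4
  ....#|#  b1=1 t=0,i=3
  .....|.  b0=0 t=5,i=18
  bits 01011000101101101000111101000110 = 1488359238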